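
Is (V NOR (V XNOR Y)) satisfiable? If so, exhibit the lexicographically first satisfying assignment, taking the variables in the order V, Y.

V=0, Y=1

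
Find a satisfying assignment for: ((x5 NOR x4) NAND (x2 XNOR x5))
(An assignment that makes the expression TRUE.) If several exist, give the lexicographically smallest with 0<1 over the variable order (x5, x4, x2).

x5=0, x4=0, x2=1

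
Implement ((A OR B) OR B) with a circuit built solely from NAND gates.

((((A NAND A) NAND (B NAND B)) NAND ((A NAND A) NAND (B NAND B))) NAND (B NAND B))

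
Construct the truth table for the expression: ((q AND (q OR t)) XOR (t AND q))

t | q | Output
--------------
0 | 0 | 0
0 | 1 | 1
1 | 0 | 0
1 | 1 | 0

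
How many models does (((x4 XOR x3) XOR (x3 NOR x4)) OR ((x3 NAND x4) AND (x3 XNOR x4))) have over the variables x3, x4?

Satisfying assignments: (0,0), (0,1), (1,0)
Count: 3 out of 4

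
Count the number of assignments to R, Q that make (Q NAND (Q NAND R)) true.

Satisfying assignments: (0,0), (1,0), (1,1)
Count: 3 out of 4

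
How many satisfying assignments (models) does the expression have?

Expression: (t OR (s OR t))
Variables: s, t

Satisfying assignments: (0,1), (1,0), (1,1)
Count: 3 out of 4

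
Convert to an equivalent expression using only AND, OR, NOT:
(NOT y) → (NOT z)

y OR (NOT z)
(Implication elimination: A → B = NOT A OR B)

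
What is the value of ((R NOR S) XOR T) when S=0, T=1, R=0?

Substituting: ((0 NOR 0) XOR 1)
= 0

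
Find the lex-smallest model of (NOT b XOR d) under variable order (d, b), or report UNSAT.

d=0, b=0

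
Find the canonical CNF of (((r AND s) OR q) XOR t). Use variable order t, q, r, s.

(t OR q OR r OR s) AND (t OR q OR r OR NOT s) AND (t OR q OR NOT r OR s) AND (NOT t OR q OR NOT r OR NOT s) AND (NOT t OR NOT q OR r OR s) AND (NOT t OR NOT q OR r OR NOT s) AND (NOT t OR NOT q OR NOT r OR s) AND (NOT t OR NOT q OR NOT r OR NOT s)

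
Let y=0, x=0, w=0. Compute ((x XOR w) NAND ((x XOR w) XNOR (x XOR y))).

Substituting: ((0 XOR 0) NAND ((0 XOR 0) XNOR (0 XOR 0)))
= 1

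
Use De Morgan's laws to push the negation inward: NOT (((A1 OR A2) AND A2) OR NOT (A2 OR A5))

NOT ((A1 OR A2) AND A2) AND (A2 OR A5)
De Morgan's: NOT(OR of terms) = AND of negations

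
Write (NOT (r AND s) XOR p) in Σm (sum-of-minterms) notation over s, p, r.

Σm(0, 1, 4, 7) = (NOT s AND NOT p AND NOT r) OR (NOT s AND NOT p AND r) OR (s AND NOT p AND NOT r) OR (s AND p AND r)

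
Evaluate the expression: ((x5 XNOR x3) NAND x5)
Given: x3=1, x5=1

Substituting: ((1 XNOR 1) NAND 1)
= 0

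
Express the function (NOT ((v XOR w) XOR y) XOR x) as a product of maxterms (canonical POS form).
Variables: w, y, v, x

ΠM(1, 2, 4, 7, 8, 11, 13, 14) = (w OR y OR v OR NOT x) AND (w OR y OR NOT v OR x) AND (w OR NOT y OR v OR x) AND (w OR NOT y OR NOT v OR NOT x) AND (NOT w OR y OR v OR x) AND (NOT w OR y OR NOT v OR NOT x) AND (NOT w OR NOT y OR v OR NOT x) AND (NOT w OR NOT y OR NOT v OR x)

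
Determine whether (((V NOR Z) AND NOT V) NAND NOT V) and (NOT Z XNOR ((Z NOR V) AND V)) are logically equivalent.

No. Counterexample: with Z=0, V=1, Expression 1 = 1 but Expression 2 = 0.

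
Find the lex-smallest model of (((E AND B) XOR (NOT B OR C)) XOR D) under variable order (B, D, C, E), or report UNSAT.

B=0, D=0, C=0, E=0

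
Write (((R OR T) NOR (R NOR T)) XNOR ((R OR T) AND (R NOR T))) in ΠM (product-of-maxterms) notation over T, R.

ΠM() = TRUE (no maxterms)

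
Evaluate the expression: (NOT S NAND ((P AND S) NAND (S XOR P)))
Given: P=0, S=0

Substituting: (NOT 0 NAND ((0 AND 0) NAND (0 XOR 0)))
= 0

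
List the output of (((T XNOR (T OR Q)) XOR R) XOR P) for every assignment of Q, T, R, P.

Q | T | R | P | Output
----------------------
0 | 0 | 0 | 0 | 1
0 | 0 | 0 | 1 | 0
0 | 0 | 1 | 0 | 0
0 | 0 | 1 | 1 | 1
0 | 1 | 0 | 0 | 1
0 | 1 | 0 | 1 | 0
0 | 1 | 1 | 0 | 0
0 | 1 | 1 | 1 | 1
1 | 0 | 0 | 0 | 0
1 | 0 | 0 | 1 | 1
1 | 0 | 1 | 0 | 1
1 | 0 | 1 | 1 | 0
1 | 1 | 0 | 0 | 1
1 | 1 | 0 | 1 | 0
1 | 1 | 1 | 0 | 0
1 | 1 | 1 | 1 | 1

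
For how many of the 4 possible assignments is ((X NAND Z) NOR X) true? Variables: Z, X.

No assignment satisfies the expression.
Count: 0 out of 4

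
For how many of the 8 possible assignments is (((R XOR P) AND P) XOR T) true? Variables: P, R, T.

Satisfying assignments: (0,0,1), (0,1,1), (1,0,0), (1,1,1)
Count: 4 out of 8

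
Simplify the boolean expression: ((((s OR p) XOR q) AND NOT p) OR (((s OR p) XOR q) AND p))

By distribution ((E AND v) OR (E AND NOT v) = E):
= ((s OR p) XOR q)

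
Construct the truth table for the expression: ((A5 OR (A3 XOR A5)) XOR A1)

A5 | A1 | A3 | Output
---------------------
0 | 0 | 0 | 0
0 | 0 | 1 | 1
0 | 1 | 0 | 1
0 | 1 | 1 | 0
1 | 0 | 0 | 1
1 | 0 | 1 | 1
1 | 1 | 0 | 0
1 | 1 | 1 | 0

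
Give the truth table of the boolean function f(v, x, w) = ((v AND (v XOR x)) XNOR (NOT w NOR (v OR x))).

v | x | w | Output
------------------
0 | 0 | 0 | 1
0 | 0 | 1 | 0
0 | 1 | 0 | 1
0 | 1 | 1 | 1
1 | 0 | 0 | 0
1 | 0 | 1 | 0
1 | 1 | 0 | 1
1 | 1 | 1 | 1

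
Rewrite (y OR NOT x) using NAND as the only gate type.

((y NAND y) NAND ((x NAND x) NAND (x NAND x)))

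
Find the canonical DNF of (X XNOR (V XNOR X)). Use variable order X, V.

(NOT X AND V) OR (X AND V)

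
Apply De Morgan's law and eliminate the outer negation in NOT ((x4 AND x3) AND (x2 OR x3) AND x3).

NOT (x4 AND x3) OR NOT (x2 OR x3) OR NOT x3
De Morgan's: NOT(AND of terms) = OR of negations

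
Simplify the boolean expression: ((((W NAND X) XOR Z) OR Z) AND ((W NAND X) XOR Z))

By absorption (E AND (E OR v) = E):
= ((W NAND X) XOR Z)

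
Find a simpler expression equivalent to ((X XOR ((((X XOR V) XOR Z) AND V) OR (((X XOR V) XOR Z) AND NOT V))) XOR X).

By XOR self-cancellation ((E XOR v) XOR v = E) then distribution ((E AND v) OR (E AND NOT v) = E):
= ((X XOR V) XOR Z)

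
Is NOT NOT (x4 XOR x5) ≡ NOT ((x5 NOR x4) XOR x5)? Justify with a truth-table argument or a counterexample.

No. Counterexample: with x5=1, x4=0, Expression 1 = 1 but Expression 2 = 0.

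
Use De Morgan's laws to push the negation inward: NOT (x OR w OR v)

NOT x AND NOT w AND NOT v
De Morgan's: NOT(OR of terms) = AND of negations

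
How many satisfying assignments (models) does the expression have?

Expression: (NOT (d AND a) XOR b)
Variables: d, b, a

Satisfying assignments: (0,0,0), (0,0,1), (1,0,0), (1,1,1)
Count: 4 out of 8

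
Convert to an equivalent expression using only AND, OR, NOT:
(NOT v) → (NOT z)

v OR (NOT z)
(Implication elimination: A → B = NOT A OR B)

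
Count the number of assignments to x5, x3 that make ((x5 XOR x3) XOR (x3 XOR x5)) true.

No assignment satisfies the expression.
Count: 0 out of 4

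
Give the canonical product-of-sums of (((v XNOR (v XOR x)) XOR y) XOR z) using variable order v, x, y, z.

ΠM(1, 2, 4, 7, 9, 10, 12, 15) = (v OR x OR y OR NOT z) AND (v OR x OR NOT y OR z) AND (v OR NOT x OR y OR z) AND (v OR NOT x OR NOT y OR NOT z) AND (NOT v OR x OR y OR NOT z) AND (NOT v OR x OR NOT y OR z) AND (NOT v OR NOT x OR y OR z) AND (NOT v OR NOT x OR NOT y OR NOT z)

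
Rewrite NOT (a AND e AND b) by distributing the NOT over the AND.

NOT a OR NOT e OR NOT b
De Morgan's: NOT(AND of terms) = OR of negations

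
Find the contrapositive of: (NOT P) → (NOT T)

Contrapositive: T → P
Note: A statement and its contrapositive are logically equivalent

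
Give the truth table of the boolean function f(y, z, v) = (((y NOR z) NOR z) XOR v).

y | z | v | Output
------------------
0 | 0 | 0 | 0
0 | 0 | 1 | 1
0 | 1 | 0 | 0
0 | 1 | 1 | 1
1 | 0 | 0 | 1
1 | 0 | 1 | 0
1 | 1 | 0 | 0
1 | 1 | 1 | 1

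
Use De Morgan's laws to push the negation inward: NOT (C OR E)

NOT C AND NOT E
De Morgan's: NOT(OR of terms) = AND of negations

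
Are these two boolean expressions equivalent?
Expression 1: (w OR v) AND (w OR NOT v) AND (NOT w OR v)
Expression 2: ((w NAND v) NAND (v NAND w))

Yes, they are equivalent — the two output columns agree on all 4 assignments:
w | v | Expression 1 | Expression 2
-----------------------------------
0 | 0 | 0 | 0
0 | 1 | 0 | 0
1 | 0 | 0 | 0
1 | 1 | 1 | 1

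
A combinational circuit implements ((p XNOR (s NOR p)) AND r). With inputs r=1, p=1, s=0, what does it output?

Substituting: ((1 XNOR (0 NOR 1)) AND 1)
= 0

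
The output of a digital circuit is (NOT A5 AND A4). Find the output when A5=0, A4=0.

Substituting: (NOT 0 AND 0)
= 0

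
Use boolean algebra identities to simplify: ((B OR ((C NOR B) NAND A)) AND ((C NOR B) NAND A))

By absorption (E AND (E OR v) = E):
= ((C NOR B) NAND A)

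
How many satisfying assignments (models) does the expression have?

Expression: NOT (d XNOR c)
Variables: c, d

Satisfying assignments: (0,1), (1,0)
Count: 2 out of 4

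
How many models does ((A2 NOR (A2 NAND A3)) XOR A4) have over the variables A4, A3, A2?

Satisfying assignments: (1,0,0), (1,0,1), (1,1,0), (1,1,1)
Count: 4 out of 8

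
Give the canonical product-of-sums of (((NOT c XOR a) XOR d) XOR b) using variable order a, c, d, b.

ΠM(1, 2, 4, 7, 8, 11, 13, 14) = (a OR c OR d OR NOT b) AND (a OR c OR NOT d OR b) AND (a OR NOT c OR d OR b) AND (a OR NOT c OR NOT d OR NOT b) AND (NOT a OR c OR d OR b) AND (NOT a OR c OR NOT d OR NOT b) AND (NOT a OR NOT c OR d OR NOT b) AND (NOT a OR NOT c OR NOT d OR b)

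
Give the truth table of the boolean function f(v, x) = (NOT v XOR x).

v | x | Output
--------------
0 | 0 | 1
0 | 1 | 0
1 | 0 | 0
1 | 1 | 1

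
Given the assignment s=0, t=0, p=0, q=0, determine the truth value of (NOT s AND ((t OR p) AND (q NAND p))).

Substituting: (NOT 0 AND ((0 OR 0) AND (0 NAND 0)))
= 0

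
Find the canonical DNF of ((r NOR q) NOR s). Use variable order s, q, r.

(NOT s AND NOT q AND r) OR (NOT s AND q AND NOT r) OR (NOT s AND q AND r)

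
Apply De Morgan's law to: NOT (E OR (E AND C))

NOT E AND NOT (E AND C)
De Morgan's: NOT(OR of terms) = AND of negations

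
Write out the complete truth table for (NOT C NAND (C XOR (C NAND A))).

A | C | Output
--------------
0 | 0 | 0
0 | 1 | 1
1 | 0 | 0
1 | 1 | 1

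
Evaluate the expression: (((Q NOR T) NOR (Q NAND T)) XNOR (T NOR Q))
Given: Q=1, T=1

Substituting: (((1 NOR 1) NOR (1 NAND 1)) XNOR (1 NOR 1))
= 0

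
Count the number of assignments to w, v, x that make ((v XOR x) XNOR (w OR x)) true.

Satisfying assignments: (0,0,0), (0,0,1), (1,0,1), (1,1,0)
Count: 4 out of 8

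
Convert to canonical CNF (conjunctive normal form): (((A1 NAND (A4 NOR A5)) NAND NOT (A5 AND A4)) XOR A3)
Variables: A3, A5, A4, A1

(A3 OR A5 OR A4 OR A1) AND (A3 OR A5 OR NOT A4 OR A1) AND (A3 OR A5 OR NOT A4 OR NOT A1) AND (A3 OR NOT A5 OR A4 OR A1) AND (A3 OR NOT A5 OR A4 OR NOT A1) AND (NOT A3 OR A5 OR A4 OR NOT A1) AND (NOT A3 OR NOT A5 OR NOT A4 OR A1) AND (NOT A3 OR NOT A5 OR NOT A4 OR NOT A1)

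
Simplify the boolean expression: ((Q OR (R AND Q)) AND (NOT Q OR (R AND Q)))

By distribution ((E OR v) AND (E OR NOT v) = E):
= (R AND Q)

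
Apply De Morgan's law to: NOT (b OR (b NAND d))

NOT b AND NOT (b NAND d)
De Morgan's: NOT(OR of terms) = AND of negations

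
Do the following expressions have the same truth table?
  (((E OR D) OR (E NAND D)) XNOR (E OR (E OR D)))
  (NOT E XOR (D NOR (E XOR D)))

No. Counterexample: with E=1, D=0, Expression 1 = 1 but Expression 2 = 0.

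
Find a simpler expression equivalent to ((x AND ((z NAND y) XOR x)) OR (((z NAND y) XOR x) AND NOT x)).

By distribution ((E AND v) OR (E AND NOT v) = E):
= ((z NAND y) XOR x)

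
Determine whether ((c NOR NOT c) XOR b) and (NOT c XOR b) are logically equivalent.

No. Counterexample: with c=0, b=0, Expression 1 = 0 but Expression 2 = 1.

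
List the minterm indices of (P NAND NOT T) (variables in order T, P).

Σm(0, 2, 3) = (NOT T AND NOT P) OR (T AND NOT P) OR (T AND P)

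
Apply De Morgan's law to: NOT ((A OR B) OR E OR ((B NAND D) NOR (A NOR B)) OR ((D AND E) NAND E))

NOT (A OR B) AND NOT E AND NOT ((B NAND D) NOR (A NOR B)) AND NOT ((D AND E) NAND E)
De Morgan's: NOT(OR of terms) = AND of negations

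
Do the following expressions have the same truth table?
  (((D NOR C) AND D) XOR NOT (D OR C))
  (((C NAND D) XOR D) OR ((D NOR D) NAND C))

No. Counterexample: with D=0, C=1, Expression 1 = 0 but Expression 2 = 1.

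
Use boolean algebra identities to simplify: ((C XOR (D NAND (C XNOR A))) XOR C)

By XOR self-cancellation ((E XOR v) XOR v = E):
= (D NAND (C XNOR A))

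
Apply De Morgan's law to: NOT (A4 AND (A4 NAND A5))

NOT A4 OR NOT (A4 NAND A5)
De Morgan's: NOT(AND of terms) = OR of negations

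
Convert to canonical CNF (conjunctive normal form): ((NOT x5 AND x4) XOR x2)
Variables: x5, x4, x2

(x5 OR x4 OR x2) AND (x5 OR NOT x4 OR NOT x2) AND (NOT x5 OR x4 OR x2) AND (NOT x5 OR NOT x4 OR x2)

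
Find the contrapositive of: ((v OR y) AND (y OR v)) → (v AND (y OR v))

Contrapositive: NOT (v AND (y OR v)) → NOT ((v OR y) AND (y OR v))
Note: A statement and its contrapositive are logically equivalent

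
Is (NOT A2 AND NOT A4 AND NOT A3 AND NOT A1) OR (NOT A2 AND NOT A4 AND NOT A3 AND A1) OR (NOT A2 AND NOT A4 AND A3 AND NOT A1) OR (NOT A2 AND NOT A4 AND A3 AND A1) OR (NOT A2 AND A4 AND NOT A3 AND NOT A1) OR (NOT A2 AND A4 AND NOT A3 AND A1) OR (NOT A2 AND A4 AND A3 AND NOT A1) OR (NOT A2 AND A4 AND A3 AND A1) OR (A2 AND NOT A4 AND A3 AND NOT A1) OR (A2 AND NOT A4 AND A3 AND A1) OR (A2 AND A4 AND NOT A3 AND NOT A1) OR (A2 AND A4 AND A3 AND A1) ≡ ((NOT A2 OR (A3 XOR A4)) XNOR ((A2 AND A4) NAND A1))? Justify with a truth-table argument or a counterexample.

Yes, they are equivalent — the two output columns agree on all 16 assignments:
A2 | A4 | A3 | A1 | Expression 1 | Expression 2
-----------------------------------------------
0 | 0 | 0 | 0 | 1 | 1
0 | 0 | 0 | 1 | 1 | 1
0 | 0 | 1 | 0 | 1 | 1
0 | 0 | 1 | 1 | 1 | 1
0 | 1 | 0 | 0 | 1 | 1
0 | 1 | 0 | 1 | 1 | 1
0 | 1 | 1 | 0 | 1 | 1
0 | 1 | 1 | 1 | 1 | 1
1 | 0 | 0 | 0 | 0 | 0
1 | 0 | 0 | 1 | 0 | 0
1 | 0 | 1 | 0 | 1 | 1
1 | 0 | 1 | 1 | 1 | 1
1 | 1 | 0 | 0 | 1 | 1
1 | 1 | 0 | 1 | 0 | 0
1 | 1 | 1 | 0 | 0 | 0
1 | 1 | 1 | 1 | 1 | 1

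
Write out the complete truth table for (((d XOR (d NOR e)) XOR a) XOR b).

e | a | d | b | Output
----------------------
0 | 0 | 0 | 0 | 1
0 | 0 | 0 | 1 | 0
0 | 0 | 1 | 0 | 1
0 | 0 | 1 | 1 | 0
0 | 1 | 0 | 0 | 0
0 | 1 | 0 | 1 | 1
0 | 1 | 1 | 0 | 0
0 | 1 | 1 | 1 | 1
1 | 0 | 0 | 0 | 0
1 | 0 | 0 | 1 | 1
1 | 0 | 1 | 0 | 1
1 | 0 | 1 | 1 | 0
1 | 1 | 0 | 0 | 1
1 | 1 | 0 | 1 | 0
1 | 1 | 1 | 0 | 0
1 | 1 | 1 | 1 | 1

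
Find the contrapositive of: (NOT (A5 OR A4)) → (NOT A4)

Contrapositive: A4 → (A5 OR A4)
Note: A statement and its contrapositive are logically equivalent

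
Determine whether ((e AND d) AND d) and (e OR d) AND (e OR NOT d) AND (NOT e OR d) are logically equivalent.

Yes, they are equivalent — the two output columns agree on all 4 assignments:
e | d | Expression 1 | Expression 2
-----------------------------------
0 | 0 | 0 | 0
0 | 1 | 0 | 0
1 | 0 | 0 | 0
1 | 1 | 1 | 1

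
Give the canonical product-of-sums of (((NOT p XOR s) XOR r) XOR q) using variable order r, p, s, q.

ΠM(1, 2, 4, 7, 8, 11, 13, 14) = (r OR p OR s OR NOT q) AND (r OR p OR NOT s OR q) AND (r OR NOT p OR s OR q) AND (r OR NOT p OR NOT s OR NOT q) AND (NOT r OR p OR s OR q) AND (NOT r OR p OR NOT s OR NOT q) AND (NOT r OR NOT p OR s OR NOT q) AND (NOT r OR NOT p OR NOT s OR q)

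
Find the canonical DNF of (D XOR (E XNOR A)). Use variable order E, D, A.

(NOT E AND NOT D AND NOT A) OR (NOT E AND D AND A) OR (E AND NOT D AND A) OR (E AND D AND NOT A)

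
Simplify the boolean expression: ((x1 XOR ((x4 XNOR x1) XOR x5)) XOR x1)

By XOR self-cancellation ((E XOR v) XOR v = E):
= ((x4 XNOR x1) XOR x5)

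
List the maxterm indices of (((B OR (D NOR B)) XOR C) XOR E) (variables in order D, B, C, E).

ΠM(1, 2, 5, 6, 8, 11, 13, 14) = (D OR B OR C OR NOT E) AND (D OR B OR NOT C OR E) AND (D OR NOT B OR C OR NOT E) AND (D OR NOT B OR NOT C OR E) AND (NOT D OR B OR C OR E) AND (NOT D OR B OR NOT C OR NOT E) AND (NOT D OR NOT B OR C OR NOT E) AND (NOT D OR NOT B OR NOT C OR E)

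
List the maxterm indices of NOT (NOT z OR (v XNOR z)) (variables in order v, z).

ΠM(0, 2, 3) = (v OR z) AND (NOT v OR z) AND (NOT v OR NOT z)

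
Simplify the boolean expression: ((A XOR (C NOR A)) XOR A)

By XOR self-cancellation ((E XOR v) XOR v = E):
= (C NOR A)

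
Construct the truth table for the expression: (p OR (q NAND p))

q | p | Output
--------------
0 | 0 | 1
0 | 1 | 1
1 | 0 | 1
1 | 1 | 1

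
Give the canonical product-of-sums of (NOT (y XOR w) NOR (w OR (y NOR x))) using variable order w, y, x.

ΠM(0, 1, 4, 5, 6, 7) = (w OR y OR x) AND (w OR y OR NOT x) AND (NOT w OR y OR x) AND (NOT w OR y OR NOT x) AND (NOT w OR NOT y OR x) AND (NOT w OR NOT y OR NOT x)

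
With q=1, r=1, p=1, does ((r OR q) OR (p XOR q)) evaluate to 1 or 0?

Substituting: ((1 OR 1) OR (1 XOR 1))
= 1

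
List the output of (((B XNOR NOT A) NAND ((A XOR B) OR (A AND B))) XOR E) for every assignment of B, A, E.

B | A | E | Output
------------------
0 | 0 | 0 | 1
0 | 0 | 1 | 0
0 | 1 | 0 | 0
0 | 1 | 1 | 1
1 | 0 | 0 | 0
1 | 0 | 1 | 1
1 | 1 | 0 | 1
1 | 1 | 1 | 0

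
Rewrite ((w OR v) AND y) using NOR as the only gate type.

((((w NOR v) NOR (w NOR v)) NOR ((w NOR v) NOR (w NOR v))) NOR (y NOR y))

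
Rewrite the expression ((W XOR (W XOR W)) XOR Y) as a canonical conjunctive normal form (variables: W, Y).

(W OR Y) AND (NOT W OR NOT Y)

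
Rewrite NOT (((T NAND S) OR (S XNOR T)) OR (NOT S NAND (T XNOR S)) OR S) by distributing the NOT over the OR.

NOT ((T NAND S) OR (S XNOR T)) AND NOT (NOT S NAND (T XNOR S)) AND NOT S
De Morgan's: NOT(OR of terms) = AND of negations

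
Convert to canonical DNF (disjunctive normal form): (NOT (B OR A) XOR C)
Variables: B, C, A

(NOT B AND NOT C AND NOT A) OR (NOT B AND C AND A) OR (B AND C AND NOT A) OR (B AND C AND A)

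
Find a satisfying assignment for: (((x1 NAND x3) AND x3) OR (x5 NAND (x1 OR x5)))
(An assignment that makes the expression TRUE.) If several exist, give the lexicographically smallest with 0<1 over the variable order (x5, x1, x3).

x5=0, x1=0, x3=0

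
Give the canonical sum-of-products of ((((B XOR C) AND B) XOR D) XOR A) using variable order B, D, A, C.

Σm(2, 3, 4, 5, 8, 11, 13, 14) = (NOT B AND NOT D AND A AND NOT C) OR (NOT B AND NOT D AND A AND C) OR (NOT B AND D AND NOT A AND NOT C) OR (NOT B AND D AND NOT A AND C) OR (B AND NOT D AND NOT A AND NOT C) OR (B AND NOT D AND A AND C) OR (B AND D AND NOT A AND C) OR (B AND D AND A AND NOT C)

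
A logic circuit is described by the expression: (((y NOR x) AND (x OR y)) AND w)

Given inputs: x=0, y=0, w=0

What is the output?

Substituting: (((0 NOR 0) AND (0 OR 0)) AND 0)
= 0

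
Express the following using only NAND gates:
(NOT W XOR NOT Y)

(((W NAND W) NAND ((W NAND W) NAND (Y NAND Y))) NAND ((Y NAND Y) NAND ((W NAND W) NAND (Y NAND Y))))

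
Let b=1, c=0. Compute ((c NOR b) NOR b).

Substituting: ((0 NOR 1) NOR 1)
= 0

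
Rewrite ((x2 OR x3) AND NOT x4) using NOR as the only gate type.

((((x2 NOR x3) NOR (x2 NOR x3)) NOR ((x2 NOR x3) NOR (x2 NOR x3))) NOR ((x4 NOR x4) NOR (x4 NOR x4)))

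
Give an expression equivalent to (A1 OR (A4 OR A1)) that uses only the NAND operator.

((A1 NAND A1) NAND (((A4 NAND A4) NAND (A1 NAND A1)) NAND ((A4 NAND A4) NAND (A1 NAND A1))))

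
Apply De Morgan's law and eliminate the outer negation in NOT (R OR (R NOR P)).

NOT R AND NOT (R NOR P)
De Morgan's: NOT(OR of terms) = AND of negations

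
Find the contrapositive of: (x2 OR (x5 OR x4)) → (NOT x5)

Contrapositive: x5 → NOT (x2 OR (x5 OR x4))
Note: A statement and its contrapositive are logically equivalent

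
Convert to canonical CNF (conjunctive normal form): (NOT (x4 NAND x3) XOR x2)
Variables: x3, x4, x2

(x3 OR x4 OR x2) AND (x3 OR NOT x4 OR x2) AND (NOT x3 OR x4 OR x2) AND (NOT x3 OR NOT x4 OR NOT x2)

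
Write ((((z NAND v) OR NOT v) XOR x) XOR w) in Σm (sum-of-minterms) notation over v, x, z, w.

Σm(0, 2, 5, 7, 8, 11, 13, 14) = (NOT v AND NOT x AND NOT z AND NOT w) OR (NOT v AND NOT x AND z AND NOT w) OR (NOT v AND x AND NOT z AND w) OR (NOT v AND x AND z AND w) OR (v AND NOT x AND NOT z AND NOT w) OR (v AND NOT x AND z AND w) OR (v AND x AND NOT z AND w) OR (v AND x AND z AND NOT w)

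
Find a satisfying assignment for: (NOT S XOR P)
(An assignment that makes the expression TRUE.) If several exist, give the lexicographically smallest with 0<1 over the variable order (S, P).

S=0, P=0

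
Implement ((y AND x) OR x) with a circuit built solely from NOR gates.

((((y NOR y) NOR (x NOR x)) NOR x) NOR (((y NOR y) NOR (x NOR x)) NOR x))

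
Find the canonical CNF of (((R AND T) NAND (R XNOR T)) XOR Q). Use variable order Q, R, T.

(Q OR NOT R OR NOT T) AND (NOT Q OR R OR T) AND (NOT Q OR R OR NOT T) AND (NOT Q OR NOT R OR T)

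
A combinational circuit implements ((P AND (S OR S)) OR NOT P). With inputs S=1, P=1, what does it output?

Substituting: ((1 AND (1 OR 1)) OR NOT 1)
= 1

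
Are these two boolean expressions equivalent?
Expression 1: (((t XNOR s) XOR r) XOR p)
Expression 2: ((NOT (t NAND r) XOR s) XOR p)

No. Counterexample: with s=0, p=0, t=0, r=0, Expression 1 = 1 but Expression 2 = 0.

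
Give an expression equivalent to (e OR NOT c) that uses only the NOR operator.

((e NOR (c NOR c)) NOR (e NOR (c NOR c)))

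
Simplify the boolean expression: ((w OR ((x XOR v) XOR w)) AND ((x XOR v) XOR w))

By absorption (E AND (E OR v) = E):
= ((x XOR v) XOR w)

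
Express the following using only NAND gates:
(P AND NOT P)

((P NAND (P NAND P)) NAND (P NAND (P NAND P)))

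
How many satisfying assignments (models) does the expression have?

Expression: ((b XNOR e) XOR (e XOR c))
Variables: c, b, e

Satisfying assignments: (0,0,0), (0,0,1), (1,1,0), (1,1,1)
Count: 4 out of 8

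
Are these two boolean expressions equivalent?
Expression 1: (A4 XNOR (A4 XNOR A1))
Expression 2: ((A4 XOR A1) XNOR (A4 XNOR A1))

No. Counterexample: with A1=1, A4=0, Expression 1 = 1 but Expression 2 = 0.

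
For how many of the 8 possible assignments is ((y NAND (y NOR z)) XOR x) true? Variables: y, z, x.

Satisfying assignments: (0,0,0), (0,1,0), (1,0,0), (1,1,0)
Count: 4 out of 8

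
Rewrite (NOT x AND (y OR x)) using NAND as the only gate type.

(((x NAND x) NAND ((y NAND y) NAND (x NAND x))) NAND ((x NAND x) NAND ((y NAND y) NAND (x NAND x))))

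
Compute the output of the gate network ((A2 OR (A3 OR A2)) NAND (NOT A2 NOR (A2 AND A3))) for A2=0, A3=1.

Substituting: ((0 OR (1 OR 0)) NAND (NOT 0 NOR (0 AND 1)))
= 1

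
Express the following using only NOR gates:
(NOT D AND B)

(((D NOR D) NOR (D NOR D)) NOR (B NOR B))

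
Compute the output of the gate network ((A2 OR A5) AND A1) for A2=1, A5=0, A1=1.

Substituting: ((1 OR 0) AND 1)
= 1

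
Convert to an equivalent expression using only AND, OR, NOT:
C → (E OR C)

NOT C OR (E OR C)
(Implication elimination: A → B = NOT A OR B)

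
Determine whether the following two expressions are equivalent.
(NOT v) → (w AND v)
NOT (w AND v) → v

Yes, Contrapositive is always equivalent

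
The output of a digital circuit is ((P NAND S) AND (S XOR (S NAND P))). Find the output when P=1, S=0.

Substituting: ((1 NAND 0) AND (0 XOR (0 NAND 1)))
= 1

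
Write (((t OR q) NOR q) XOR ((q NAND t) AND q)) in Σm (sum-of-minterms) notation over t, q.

Σm(0, 1) = (NOT t AND NOT q) OR (NOT t AND q)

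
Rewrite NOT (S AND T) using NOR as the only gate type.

(((S NOR S) NOR (T NOR T)) NOR ((S NOR S) NOR (T NOR T)))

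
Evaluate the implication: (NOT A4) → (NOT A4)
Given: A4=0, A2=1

Antecedent (NOT A4) = 1; consequent (NOT A4) = 1.
1 → 1 = 1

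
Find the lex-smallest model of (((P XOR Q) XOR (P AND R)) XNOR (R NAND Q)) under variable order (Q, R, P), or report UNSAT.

Q=0, R=0, P=1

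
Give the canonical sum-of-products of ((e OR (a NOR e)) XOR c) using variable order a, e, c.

Σm(0, 2, 5, 6) = (NOT a AND NOT e AND NOT c) OR (NOT a AND e AND NOT c) OR (a AND NOT e AND c) OR (a AND e AND NOT c)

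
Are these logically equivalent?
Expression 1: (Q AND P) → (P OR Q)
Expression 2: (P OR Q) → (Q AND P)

No, Converse is not equivalent to original (counterexample: Q=0, P=1)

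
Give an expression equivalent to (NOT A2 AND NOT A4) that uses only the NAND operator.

(((A2 NAND A2) NAND (A4 NAND A4)) NAND ((A2 NAND A2) NAND (A4 NAND A4)))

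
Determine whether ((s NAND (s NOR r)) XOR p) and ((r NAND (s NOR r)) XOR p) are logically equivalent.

Yes, they are equivalent — the two output columns agree on all 8 assignments:
s | p | r | Expression 1 | Expression 2
---------------------------------------
0 | 0 | 0 | 1 | 1
0 | 0 | 1 | 1 | 1
0 | 1 | 0 | 0 | 0
0 | 1 | 1 | 0 | 0
1 | 0 | 0 | 1 | 1
1 | 0 | 1 | 1 | 1
1 | 1 | 0 | 0 | 0
1 | 1 | 1 | 0 | 0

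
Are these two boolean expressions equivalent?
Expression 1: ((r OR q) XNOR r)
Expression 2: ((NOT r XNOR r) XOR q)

No. Counterexample: with q=0, r=0, Expression 1 = 1 but Expression 2 = 0.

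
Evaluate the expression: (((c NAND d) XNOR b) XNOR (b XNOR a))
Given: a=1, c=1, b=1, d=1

Substituting: (((1 NAND 1) XNOR 1) XNOR (1 XNOR 1))
= 0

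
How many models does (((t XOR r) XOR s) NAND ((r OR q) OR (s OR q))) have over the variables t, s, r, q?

Satisfying assignments: (0,0,0,0), (0,0,0,1), (0,1,1,0), (0,1,1,1), (1,0,0,0), (1,0,1,0), (1,0,1,1), (1,1,0,0), (1,1,0,1)
Count: 9 out of 16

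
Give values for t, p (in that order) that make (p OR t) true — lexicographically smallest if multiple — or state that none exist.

t=0, p=1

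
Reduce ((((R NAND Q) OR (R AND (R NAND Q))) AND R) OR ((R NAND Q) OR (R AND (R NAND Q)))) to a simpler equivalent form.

By absorption (E OR (E AND v) = E) then absorption (E OR (E AND v) = E):
= (R NAND Q)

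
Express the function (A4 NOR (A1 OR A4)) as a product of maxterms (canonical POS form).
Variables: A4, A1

ΠM(1, 2, 3) = (A4 OR NOT A1) AND (NOT A4 OR A1) AND (NOT A4 OR NOT A1)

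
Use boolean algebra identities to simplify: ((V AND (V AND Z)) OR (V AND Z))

By absorption (E OR (E AND v) = E):
= (V AND Z)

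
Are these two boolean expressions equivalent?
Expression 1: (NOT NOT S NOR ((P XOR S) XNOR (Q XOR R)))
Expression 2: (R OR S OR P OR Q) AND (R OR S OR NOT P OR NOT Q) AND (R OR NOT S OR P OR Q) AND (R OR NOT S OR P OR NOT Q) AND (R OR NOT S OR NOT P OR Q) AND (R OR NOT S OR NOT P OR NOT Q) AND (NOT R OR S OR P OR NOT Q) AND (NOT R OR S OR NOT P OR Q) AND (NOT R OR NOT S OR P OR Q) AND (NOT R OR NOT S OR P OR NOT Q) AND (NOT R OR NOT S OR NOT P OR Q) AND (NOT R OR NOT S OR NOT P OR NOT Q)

Yes, they are equivalent — the two output columns agree on all 16 assignments:
R | S | P | Q | Expression 1 | Expression 2
-------------------------------------------
0 | 0 | 0 | 0 | 0 | 0
0 | 0 | 0 | 1 | 1 | 1
0 | 0 | 1 | 0 | 1 | 1
0 | 0 | 1 | 1 | 0 | 0
0 | 1 | 0 | 0 | 0 | 0
0 | 1 | 0 | 1 | 0 | 0
0 | 1 | 1 | 0 | 0 | 0
0 | 1 | 1 | 1 | 0 | 0
1 | 0 | 0 | 0 | 1 | 1
1 | 0 | 0 | 1 | 0 | 0
1 | 0 | 1 | 0 | 0 | 0
1 | 0 | 1 | 1 | 1 | 1
1 | 1 | 0 | 0 | 0 | 0
1 | 1 | 0 | 1 | 0 | 0
1 | 1 | 1 | 0 | 0 | 0
1 | 1 | 1 | 1 | 0 | 0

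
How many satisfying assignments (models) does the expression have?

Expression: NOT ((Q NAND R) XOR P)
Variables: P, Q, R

Satisfying assignments: (0,1,1), (1,0,0), (1,0,1), (1,1,0)
Count: 4 out of 8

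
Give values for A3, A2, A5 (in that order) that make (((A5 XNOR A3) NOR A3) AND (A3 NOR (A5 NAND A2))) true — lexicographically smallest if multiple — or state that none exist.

A3=0, A2=1, A5=1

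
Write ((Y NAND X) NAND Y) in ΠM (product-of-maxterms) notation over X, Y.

ΠM(1) = (X OR NOT Y)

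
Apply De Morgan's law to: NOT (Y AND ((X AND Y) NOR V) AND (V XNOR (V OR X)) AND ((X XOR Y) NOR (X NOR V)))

NOT Y OR NOT ((X AND Y) NOR V) OR NOT (V XNOR (V OR X)) OR NOT ((X XOR Y) NOR (X NOR V))
De Morgan's: NOT(AND of terms) = OR of negations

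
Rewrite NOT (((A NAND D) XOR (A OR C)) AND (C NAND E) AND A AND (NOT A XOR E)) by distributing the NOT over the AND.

NOT ((A NAND D) XOR (A OR C)) OR NOT (C NAND E) OR NOT A OR NOT (NOT A XOR E)
De Morgan's: NOT(AND of terms) = OR of negations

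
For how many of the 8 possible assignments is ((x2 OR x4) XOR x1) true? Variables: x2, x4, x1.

Satisfying assignments: (0,0,1), (0,1,0), (1,0,0), (1,1,0)
Count: 4 out of 8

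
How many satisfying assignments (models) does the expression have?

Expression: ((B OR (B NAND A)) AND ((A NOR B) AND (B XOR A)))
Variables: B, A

No assignment satisfies the expression.
Count: 0 out of 4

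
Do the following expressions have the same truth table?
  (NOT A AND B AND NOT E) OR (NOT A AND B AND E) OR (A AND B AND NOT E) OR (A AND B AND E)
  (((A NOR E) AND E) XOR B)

Yes, they are equivalent — the two output columns agree on all 8 assignments:
A | B | E | Expression 1 | Expression 2
---------------------------------------
0 | 0 | 0 | 0 | 0
0 | 0 | 1 | 0 | 0
0 | 1 | 0 | 1 | 1
0 | 1 | 1 | 1 | 1
1 | 0 | 0 | 0 | 0
1 | 0 | 1 | 0 | 0
1 | 1 | 0 | 1 | 1
1 | 1 | 1 | 1 | 1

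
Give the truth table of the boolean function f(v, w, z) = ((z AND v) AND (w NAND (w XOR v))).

v | w | z | Output
------------------
0 | 0 | 0 | 0
0 | 0 | 1 | 0
0 | 1 | 0 | 0
0 | 1 | 1 | 0
1 | 0 | 0 | 0
1 | 0 | 1 | 1
1 | 1 | 0 | 0
1 | 1 | 1 | 1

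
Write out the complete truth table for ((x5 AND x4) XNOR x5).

x5 | x4 | Output
----------------
0 | 0 | 1
0 | 1 | 1
1 | 0 | 0
1 | 1 | 1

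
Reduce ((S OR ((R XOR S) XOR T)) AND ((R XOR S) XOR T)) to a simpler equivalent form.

By absorption (E AND (E OR v) = E):
= ((R XOR S) XOR T)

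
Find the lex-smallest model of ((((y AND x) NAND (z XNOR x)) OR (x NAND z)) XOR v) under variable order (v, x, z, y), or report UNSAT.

v=0, x=0, z=0, y=0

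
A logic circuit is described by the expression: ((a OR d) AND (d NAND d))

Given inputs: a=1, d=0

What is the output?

Substituting: ((1 OR 0) AND (0 NAND 0))
= 1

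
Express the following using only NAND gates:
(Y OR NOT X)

((Y NAND Y) NAND ((X NAND X) NAND (X NAND X)))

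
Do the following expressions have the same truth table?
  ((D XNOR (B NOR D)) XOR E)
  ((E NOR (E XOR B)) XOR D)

No. Counterexample: with E=0, D=0, B=0, Expression 1 = 0 but Expression 2 = 1.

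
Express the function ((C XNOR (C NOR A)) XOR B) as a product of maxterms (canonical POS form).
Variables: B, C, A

ΠM(0, 2, 3, 5) = (B OR C OR A) AND (B OR NOT C OR A) AND (B OR NOT C OR NOT A) AND (NOT B OR C OR NOT A)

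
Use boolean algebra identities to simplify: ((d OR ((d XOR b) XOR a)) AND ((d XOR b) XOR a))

By absorption (E AND (E OR v) = E):
= ((d XOR b) XOR a)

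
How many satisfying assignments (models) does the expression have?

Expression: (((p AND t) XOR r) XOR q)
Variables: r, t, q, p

Satisfying assignments: (0,0,1,0), (0,0,1,1), (0,1,0,1), (0,1,1,0), (1,0,0,0), (1,0,0,1), (1,1,0,0), (1,1,1,1)
Count: 8 out of 16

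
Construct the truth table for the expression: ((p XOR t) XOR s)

s | p | t | Output
------------------
0 | 0 | 0 | 0
0 | 0 | 1 | 1
0 | 1 | 0 | 1
0 | 1 | 1 | 0
1 | 0 | 0 | 1
1 | 0 | 1 | 0
1 | 1 | 0 | 0
1 | 1 | 1 | 1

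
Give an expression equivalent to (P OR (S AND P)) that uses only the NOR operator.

((P NOR ((S NOR S) NOR (P NOR P))) NOR (P NOR ((S NOR S) NOR (P NOR P))))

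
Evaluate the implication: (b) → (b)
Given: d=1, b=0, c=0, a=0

Antecedent (b) = 0; consequent (b) = 0.
0 → 0 = 1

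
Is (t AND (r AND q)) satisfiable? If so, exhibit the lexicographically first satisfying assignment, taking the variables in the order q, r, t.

q=1, r=1, t=1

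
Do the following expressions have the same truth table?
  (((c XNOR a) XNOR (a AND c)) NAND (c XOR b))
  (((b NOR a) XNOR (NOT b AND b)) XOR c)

No. Counterexample: with a=0, c=0, b=0, Expression 1 = 1 but Expression 2 = 0.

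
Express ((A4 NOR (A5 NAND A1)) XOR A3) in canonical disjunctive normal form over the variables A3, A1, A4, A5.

(NOT A3 AND A1 AND NOT A4 AND A5) OR (A3 AND NOT A1 AND NOT A4 AND NOT A5) OR (A3 AND NOT A1 AND NOT A4 AND A5) OR (A3 AND NOT A1 AND A4 AND NOT A5) OR (A3 AND NOT A1 AND A4 AND A5) OR (A3 AND A1 AND NOT A4 AND NOT A5) OR (A3 AND A1 AND A4 AND NOT A5) OR (A3 AND A1 AND A4 AND A5)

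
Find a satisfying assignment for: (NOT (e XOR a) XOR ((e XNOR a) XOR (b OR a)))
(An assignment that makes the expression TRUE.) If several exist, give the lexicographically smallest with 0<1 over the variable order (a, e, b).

a=0, e=0, b=1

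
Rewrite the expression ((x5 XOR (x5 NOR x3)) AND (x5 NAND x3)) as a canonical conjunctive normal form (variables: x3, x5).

(NOT x3 OR x5) AND (NOT x3 OR NOT x5)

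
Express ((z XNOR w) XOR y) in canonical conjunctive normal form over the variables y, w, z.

(y OR w OR NOT z) AND (y OR NOT w OR z) AND (NOT y OR w OR z) AND (NOT y OR NOT w OR NOT z)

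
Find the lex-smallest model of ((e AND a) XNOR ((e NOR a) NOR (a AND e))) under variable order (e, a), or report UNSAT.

e=0, a=0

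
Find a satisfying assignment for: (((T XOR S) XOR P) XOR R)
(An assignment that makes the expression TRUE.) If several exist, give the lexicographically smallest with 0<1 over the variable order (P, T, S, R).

P=0, T=0, S=0, R=1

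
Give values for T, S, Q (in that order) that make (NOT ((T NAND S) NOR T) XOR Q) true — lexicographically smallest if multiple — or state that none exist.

T=0, S=0, Q=0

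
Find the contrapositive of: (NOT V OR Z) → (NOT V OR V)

Contrapositive: NOT (NOT V OR V) → NOT (NOT V OR Z)
Note: A statement and its contrapositive are logically equivalent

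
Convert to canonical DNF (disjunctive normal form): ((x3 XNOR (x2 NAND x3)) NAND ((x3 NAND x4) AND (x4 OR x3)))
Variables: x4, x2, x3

(NOT x4 AND NOT x2 AND NOT x3) OR (NOT x4 AND x2 AND NOT x3) OR (NOT x4 AND x2 AND x3) OR (x4 AND NOT x2 AND NOT x3) OR (x4 AND NOT x2 AND x3) OR (x4 AND x2 AND NOT x3) OR (x4 AND x2 AND x3)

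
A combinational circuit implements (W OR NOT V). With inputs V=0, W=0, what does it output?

Substituting: (0 OR NOT 0)
= 1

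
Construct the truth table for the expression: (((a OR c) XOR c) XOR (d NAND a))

a | d | c | Output
------------------
0 | 0 | 0 | 1
0 | 0 | 1 | 1
0 | 1 | 0 | 1
0 | 1 | 1 | 1
1 | 0 | 0 | 0
1 | 0 | 1 | 1
1 | 1 | 0 | 1
1 | 1 | 1 | 0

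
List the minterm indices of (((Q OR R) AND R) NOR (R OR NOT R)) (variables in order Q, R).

Σm() = FALSE (no minterms)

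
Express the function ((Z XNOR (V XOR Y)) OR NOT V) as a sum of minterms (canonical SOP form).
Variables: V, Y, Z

Σm(0, 1, 2, 3, 5, 6) = (NOT V AND NOT Y AND NOT Z) OR (NOT V AND NOT Y AND Z) OR (NOT V AND Y AND NOT Z) OR (NOT V AND Y AND Z) OR (V AND NOT Y AND Z) OR (V AND Y AND NOT Z)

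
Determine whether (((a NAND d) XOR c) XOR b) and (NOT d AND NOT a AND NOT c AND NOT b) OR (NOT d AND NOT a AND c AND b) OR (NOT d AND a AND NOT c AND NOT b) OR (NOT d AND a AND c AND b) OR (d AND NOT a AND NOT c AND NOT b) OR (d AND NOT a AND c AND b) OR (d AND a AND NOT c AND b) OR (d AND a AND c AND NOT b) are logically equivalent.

Yes, they are equivalent — the two output columns agree on all 16 assignments:
d | a | c | b | Expression 1 | Expression 2
-------------------------------------------
0 | 0 | 0 | 0 | 1 | 1
0 | 0 | 0 | 1 | 0 | 0
0 | 0 | 1 | 0 | 0 | 0
0 | 0 | 1 | 1 | 1 | 1
0 | 1 | 0 | 0 | 1 | 1
0 | 1 | 0 | 1 | 0 | 0
0 | 1 | 1 | 0 | 0 | 0
0 | 1 | 1 | 1 | 1 | 1
1 | 0 | 0 | 0 | 1 | 1
1 | 0 | 0 | 1 | 0 | 0
1 | 0 | 1 | 0 | 0 | 0
1 | 0 | 1 | 1 | 1 | 1
1 | 1 | 0 | 0 | 0 | 0
1 | 1 | 0 | 1 | 1 | 1
1 | 1 | 1 | 0 | 1 | 1
1 | 1 | 1 | 1 | 0 | 0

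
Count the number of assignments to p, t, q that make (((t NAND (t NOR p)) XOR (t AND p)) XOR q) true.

Satisfying assignments: (0,0,0), (0,1,0), (1,0,0), (1,1,1)
Count: 4 out of 8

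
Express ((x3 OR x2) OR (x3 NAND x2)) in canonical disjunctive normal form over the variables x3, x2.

(NOT x3 AND NOT x2) OR (NOT x3 AND x2) OR (x3 AND NOT x2) OR (x3 AND x2)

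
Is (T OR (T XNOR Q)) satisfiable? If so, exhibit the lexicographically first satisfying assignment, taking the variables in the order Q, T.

Q=0, T=0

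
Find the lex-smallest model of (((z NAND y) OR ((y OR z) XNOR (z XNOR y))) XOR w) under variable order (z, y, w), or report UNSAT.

z=0, y=0, w=0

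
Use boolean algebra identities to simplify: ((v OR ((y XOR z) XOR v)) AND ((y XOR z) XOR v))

By absorption (E AND (E OR v) = E):
= ((y XOR z) XOR v)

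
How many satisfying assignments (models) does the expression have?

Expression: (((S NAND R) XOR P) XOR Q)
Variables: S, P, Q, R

Satisfying assignments: (0,0,0,0), (0,0,0,1), (0,1,1,0), (0,1,1,1), (1,0,0,0), (1,0,1,1), (1,1,0,1), (1,1,1,0)
Count: 8 out of 16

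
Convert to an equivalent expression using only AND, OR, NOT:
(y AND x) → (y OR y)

NOT (y AND x) OR (y OR y)
(Implication elimination: A → B = NOT A OR B)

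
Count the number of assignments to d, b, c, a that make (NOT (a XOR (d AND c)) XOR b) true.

Satisfying assignments: (0,0,0,0), (0,0,1,0), (0,1,0,1), (0,1,1,1), (1,0,0,0), (1,0,1,1), (1,1,0,1), (1,1,1,0)
Count: 8 out of 16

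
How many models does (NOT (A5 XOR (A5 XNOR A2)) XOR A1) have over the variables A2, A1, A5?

Satisfying assignments: (0,1,0), (0,1,1), (1,0,0), (1,0,1)
Count: 4 out of 8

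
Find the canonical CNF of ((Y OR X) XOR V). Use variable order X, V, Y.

(X OR V OR Y) AND (X OR NOT V OR NOT Y) AND (NOT X OR NOT V OR Y) AND (NOT X OR NOT V OR NOT Y)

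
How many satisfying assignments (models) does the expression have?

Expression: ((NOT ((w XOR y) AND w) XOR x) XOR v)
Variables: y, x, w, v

Satisfying assignments: (0,0,0,0), (0,0,1,1), (0,1,0,1), (0,1,1,0), (1,0,0,0), (1,0,1,0), (1,1,0,1), (1,1,1,1)
Count: 8 out of 16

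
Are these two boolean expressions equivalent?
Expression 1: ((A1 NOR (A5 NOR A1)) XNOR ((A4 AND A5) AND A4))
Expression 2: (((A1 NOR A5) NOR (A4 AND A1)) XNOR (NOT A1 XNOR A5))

No. Counterexample: with A5=0, A4=1, A1=1, Expression 1 = 1 but Expression 2 = 0.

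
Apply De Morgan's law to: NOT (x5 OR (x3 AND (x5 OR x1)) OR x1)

NOT x5 AND NOT (x3 AND (x5 OR x1)) AND NOT x1
De Morgan's: NOT(OR of terms) = AND of negations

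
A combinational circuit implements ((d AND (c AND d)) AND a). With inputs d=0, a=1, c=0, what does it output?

Substituting: ((0 AND (0 AND 0)) AND 1)
= 0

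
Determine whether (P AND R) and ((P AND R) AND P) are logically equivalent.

Yes, they are equivalent — the two output columns agree on all 4 assignments:
P | R | Expression 1 | Expression 2
-----------------------------------
0 | 0 | 0 | 0
0 | 1 | 0 | 0
1 | 0 | 0 | 0
1 | 1 | 1 | 1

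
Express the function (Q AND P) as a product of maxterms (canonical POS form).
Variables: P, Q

ΠM(0, 1, 2) = (P OR Q) AND (P OR NOT Q) AND (NOT P OR Q)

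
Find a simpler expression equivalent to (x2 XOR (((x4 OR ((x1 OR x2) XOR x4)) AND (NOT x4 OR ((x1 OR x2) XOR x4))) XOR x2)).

By XOR self-cancellation ((E XOR v) XOR v = E) then distribution ((E OR v) AND (E OR NOT v) = E):
= ((x1 OR x2) XOR x4)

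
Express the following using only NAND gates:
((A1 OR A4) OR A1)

((((A1 NAND A1) NAND (A4 NAND A4)) NAND ((A1 NAND A1) NAND (A4 NAND A4))) NAND (A1 NAND A1))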